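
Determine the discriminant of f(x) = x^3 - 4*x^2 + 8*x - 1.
Δ = -731

For x^3 + a x^2 + b x + c the discriminant is Δ = 18 a b c - 4 a^3 c + a^2 b^2 - 4 b^3 - 27 c^2.
Plug a = -4, b = 8, c = -1:
  18*(-4)*(8)*(-1) - 4*(-4)^3*(-1) + (-4)^2*(8)^2 - 4*(8)^3 - 27*(-1)^2
  = 576 + (-256) + 1024 + (-2048) + (-27)
  = -731.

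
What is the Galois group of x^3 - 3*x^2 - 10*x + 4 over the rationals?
Gal(K/Q) = S_3 (symmetric group of order 6)

Compute the discriminant of x^3 + (-3)*x^2 + (-10)*x + (4): Δ = 7060. Since Δ is not a rational square, the Galois group is not contained in A_3; it must be the full S_3 (irreducibility of the cubic rules out anything smaller).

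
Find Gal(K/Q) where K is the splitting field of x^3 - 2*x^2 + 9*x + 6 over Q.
Gal(K/Q) = S_3 (symmetric group of order 6)

Compute the discriminant of x^3 + (-2)*x^2 + (9)*x + (6): Δ = -5316. Since Δ is not a rational square, the Galois group is not contained in A_3; it must be the full S_3 (irreducibility of the cubic rules out anything smaller).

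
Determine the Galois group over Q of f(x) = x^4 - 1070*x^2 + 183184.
Gal(K/Q) = Z/2Z (cyclic of order 2)

f factors as (x^2 - 214)(x^2 - 856), so the splitting field is K = Q(sqrt(214), sqrt(856)). The squarefree part of 214 is 214 and the squarefree part of 856 is also 214, so sqrt(214) and sqrt(856) are both rational multiples of sqrt(214). Hence Q(sqrt(214)) = Q(sqrt(856)) = Q(sqrt(214)), and the splitting field collapses to a single degree-2 extension with Galois group Z/2Z.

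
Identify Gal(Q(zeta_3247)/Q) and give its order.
|Gal(Q(zeta_3247)/Q)| = phi(3247) = 3040; group ≅ (Z/3247Z)^* ≅ Z/16Z × Z/190Z

The n-th cyclotomic polynomial Φ_3247(x) is the minimal polynomial of zeta_3247 over Q and has degree phi(3247) = 3040. So Q(zeta_3247) is a degree-3040 Galois extension with Galois group (Z/3247Z)^*. By CRT, (Z/3247Z)^* ≅ (Z/17Z)^* × (Z/191Z)^*. Each prime-power unit group is (Z/17Z)^* ≅ Z/16Z; (Z/191Z)^* ≅ Z/190Z. Hence Gal(Q(zeta_3247)/Q) ≅ Z/16Z × Z/190Z.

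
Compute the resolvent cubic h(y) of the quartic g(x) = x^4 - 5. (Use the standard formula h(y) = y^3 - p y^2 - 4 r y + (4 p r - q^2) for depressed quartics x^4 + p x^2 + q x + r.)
h(y) = y^3 + 20*y

Identify coefficients: p = 0, q = 0, r = -5.
Plug into h(y) = y^3 - p y^2 - 4 r y + (4 p r - q^2):
  h(y) = y^3 - (0) y^2 - 4*(-5) y + (4*(0)*(-5) - (0)^2)
       = y^3 + (0) y^2 + (20) y + (0).
Simplifying: h(y) = y^3 + 20*y.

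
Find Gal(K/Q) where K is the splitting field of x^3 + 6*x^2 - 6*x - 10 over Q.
Gal(K/Q) = S_3 (symmetric group of order 6)

Compute the discriminant of x^3 + (6)*x^2 + (-6)*x + (-10): Δ = 14580. Since Δ is not a rational square, the Galois group is not contained in A_3; it must be the full S_3 (irreducibility of the cubic rules out anything smaller).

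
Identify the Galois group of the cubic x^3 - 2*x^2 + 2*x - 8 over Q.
Gal(K/Q) = S_3 (symmetric group of order 6)

Compute the discriminant of x^3 + (-2)*x^2 + (2)*x + (-8): Δ = -1424. Since Δ is not a rational square, the Galois group is not contained in A_3; it must be the full S_3 (irreducibility of the cubic rules out anything smaller).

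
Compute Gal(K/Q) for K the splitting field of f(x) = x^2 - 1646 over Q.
Gal(K/Q) = Z/2Z (cyclic of order 2)

x^2 - 1646 is irreducible over Q since 1646 is not a rational square. The splitting field Q(sqrt(1646)) has degree 2 over Q, and its unique nontrivial automorphism is sqrt(1646) ↦ -sqrt(1646). Hence Gal(Q(sqrt(1646))/Q) = Z/2Z.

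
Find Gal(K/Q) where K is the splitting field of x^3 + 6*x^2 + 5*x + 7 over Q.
Gal(K/Q) = S_3 (symmetric group of order 6)

Compute the discriminant of x^3 + (6)*x^2 + (5)*x + (7): Δ = -3191. Since Δ is not a rational square, the Galois group is not contained in A_3; it must be the full S_3 (irreducibility of the cubic rules out anything smaller).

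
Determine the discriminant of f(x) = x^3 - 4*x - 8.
Δ = -1472

For a depressed cubic x^3 + p x + q the discriminant is Δ = -4 p^3 - 27 q^2 = -4*(-4)^3 - 27*(-8)^2 = 256 - 1728 = -1472.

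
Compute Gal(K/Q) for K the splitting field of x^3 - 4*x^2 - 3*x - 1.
Gal(K/Q) = S_3 (symmetric group of order 6)

Compute the discriminant of x^3 + (-4)*x^2 + (-3)*x + (-1): Δ = -247. Since Δ is not a rational square, the Galois group is not contained in A_3; it must be the full S_3 (irreducibility of the cubic rules out anything smaller).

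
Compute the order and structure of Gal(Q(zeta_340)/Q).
|Gal(Q(zeta_340)/Q)| = phi(340) = 128; group ≅ (Z/340Z)^* ≅ Z/2Z × Z/4Z × Z/16Z

The n-th cyclotomic polynomial Φ_340(x) is the minimal polynomial of zeta_340 over Q and has degree phi(340) = 128. So Q(zeta_340) is a degree-128 Galois extension with Galois group (Z/340Z)^*. By CRT, (Z/340Z)^* ≅ (Z/4Z)^* × (Z/5Z)^* × (Z/17Z)^*. Each prime-power unit group is (Z/4Z)^* ≅ Z/2Z; (Z/5Z)^* ≅ Z/4Z; (Z/17Z)^* ≅ Z/16Z. Hence Gal(Q(zeta_340)/Q) ≅ Z/2Z × Z/4Z × Z/16Z.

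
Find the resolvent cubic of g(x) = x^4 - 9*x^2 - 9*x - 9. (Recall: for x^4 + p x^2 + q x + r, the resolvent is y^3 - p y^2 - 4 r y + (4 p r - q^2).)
h(y) = y^3 + 9*y^2 + 36*y + 243

Identify coefficients: p = -9, q = -9, r = -9.
Plug into h(y) = y^3 - p y^2 - 4 r y + (4 p r - q^2):
  h(y) = y^3 - (-9) y^2 - 4*(-9) y + (4*(-9)*(-9) - (-9)^2)
       = y^3 + (9) y^2 + (36) y + (243).
Simplifying: h(y) = y^3 + 9*y^2 + 36*y + 243.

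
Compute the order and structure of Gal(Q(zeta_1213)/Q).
|Gal(Q(zeta_1213)/Q)| = phi(1213) = 1212; group ≅ (Z/1213Z)^* ≅ Z/1212Z

The n-th cyclotomic polynomial Φ_1213(x) is the minimal polynomial of zeta_1213 over Q and has degree phi(1213) = 1212. So Q(zeta_1213) is a degree-1212 Galois extension with Galois group (Z/1213Z)^*. (Z/1213Z)^* is cyclic since 1213 is an odd prime power (or 4). Hence Gal(Q(zeta_1213)/Q) ≅ Z/1212Z.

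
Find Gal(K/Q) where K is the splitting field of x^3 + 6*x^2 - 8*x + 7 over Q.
Gal(K/Q) = S_3 (symmetric group of order 6)

Compute the discriminant of x^3 + (6)*x^2 + (-8)*x + (7): Δ = -9067. Since Δ is not a rational square, the Galois group is not contained in A_3; it must be the full S_3 (irreducibility of the cubic rules out anything smaller).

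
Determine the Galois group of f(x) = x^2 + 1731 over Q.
Gal(K/Q) = Z/2Z (cyclic of order 2)

x^2 + 1731 is irreducible over Q since -1731 is not a rational square. The splitting field Q(sqrt(-1731)) has degree 2 over Q, and its unique nontrivial automorphism is sqrt(-1731) ↦ -sqrt(-1731). Hence Gal(Q(sqrt(-1731))/Q) = Z/2Z.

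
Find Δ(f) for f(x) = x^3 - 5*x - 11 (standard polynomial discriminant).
Δ = -2767

For a depressed cubic x^3 + p x + q the discriminant is Δ = -4 p^3 - 27 q^2 = -4*(-5)^3 - 27*(-11)^2 = 500 - 3267 = -2767.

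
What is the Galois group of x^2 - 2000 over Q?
Gal(K/Q) = Z/2Z (cyclic of order 2)

x^2 - 2000 is irreducible over Q since 2000 is not a rational square. The splitting field Q(sqrt(2000)) has degree 2 over Q, and its unique nontrivial automorphism is sqrt(2000) ↦ -sqrt(2000). Hence Gal(Q(sqrt(2000))/Q) = Z/2Z.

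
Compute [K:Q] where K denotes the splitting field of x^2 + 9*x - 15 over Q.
[K:Q] = 2

The discriminant of x^2 + (9)*x + (-15) is b^2 - 4c = 81 - (-60) = 141. Since 141 is not a perfect square in Q, the polynomial is irreducible over Q. Its two roots generate a degree-2 extension, so [K:Q] = 2.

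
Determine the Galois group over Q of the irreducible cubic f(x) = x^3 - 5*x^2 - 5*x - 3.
Gal(K/Q) = S_3 (symmetric group of order 6)

Compute the discriminant of x^3 + (-5)*x^2 + (-5)*x + (-3): Δ = -1968. Since Δ is not a rational square, the Galois group is not contained in A_3; it must be the full S_3 (irreducibility of the cubic rules out anything smaller).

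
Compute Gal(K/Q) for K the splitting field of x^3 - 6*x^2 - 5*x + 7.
Gal(K/Q) = S_3 (symmetric group of order 6)

Compute the discriminant of x^3 + (-6)*x^2 + (-5)*x + (7): Δ = 9905. Since Δ is not a rational square, the Galois group is not contained in A_3; it must be the full S_3 (irreducibility of the cubic rules out anything smaller).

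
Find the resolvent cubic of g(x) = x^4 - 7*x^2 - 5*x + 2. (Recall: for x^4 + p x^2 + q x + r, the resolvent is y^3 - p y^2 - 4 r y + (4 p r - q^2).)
h(y) = y^3 + 7*y^2 - 8*y - 81

Identify coefficients: p = -7, q = -5, r = 2.
Plug into h(y) = y^3 - p y^2 - 4 r y + (4 p r - q^2):
  h(y) = y^3 - (-7) y^2 - 4*(2) y + (4*(-7)*(2) - (-5)^2)
       = y^3 + (7) y^2 + (-8) y + (-81).
Simplifying: h(y) = y^3 + 7*y^2 - 8*y - 81.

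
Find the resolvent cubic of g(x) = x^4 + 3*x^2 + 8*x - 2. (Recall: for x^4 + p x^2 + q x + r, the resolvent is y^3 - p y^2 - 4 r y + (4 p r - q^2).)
h(y) = y^3 - 3*y^2 + 8*y - 88

Identify coefficients: p = 3, q = 8, r = -2.
Plug into h(y) = y^3 - p y^2 - 4 r y + (4 p r - q^2):
  h(y) = y^3 - (3) y^2 - 4*(-2) y + (4*(3)*(-2) - (8)^2)
       = y^3 + (-3) y^2 + (8) y + (-88).
Simplifying: h(y) = y^3 - 3*y^2 + 8*y - 88.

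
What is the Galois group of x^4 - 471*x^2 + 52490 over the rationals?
Gal(K/Q) = V_4 (Klein four-group, Z/2Z × Z/2Z)

f factors as (x^2 - 181)(x^2 - 290), so the splitting field is K = Q(sqrt(181), sqrt(290)). The elements 181, 290, 52490 are all non-squares in Q, so sqrt(181) and sqrt(290) generate independent quadratic extensions. Thus [K:Q] = 4 and Gal(K/Q) is generated by the two order-2 automorphisms sqrt(181) ↦ -sqrt(181) and sqrt(290) ↦ -sqrt(290), giving V_4.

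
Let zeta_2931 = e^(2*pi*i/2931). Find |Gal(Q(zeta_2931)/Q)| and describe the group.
|Gal(Q(zeta_2931)/Q)| = phi(2931) = 1952; group ≅ (Z/2931Z)^* ≅ Z/2Z × Z/976Z

The n-th cyclotomic polynomial Φ_2931(x) is the minimal polynomial of zeta_2931 over Q and has degree phi(2931) = 1952. So Q(zeta_2931) is a degree-1952 Galois extension with Galois group (Z/2931Z)^*. By CRT, (Z/2931Z)^* ≅ (Z/3Z)^* × (Z/977Z)^*. Each prime-power unit group is (Z/3Z)^* ≅ Z/2Z; (Z/977Z)^* ≅ Z/976Z. Hence Gal(Q(zeta_2931)/Q) ≅ Z/2Z × Z/976Z.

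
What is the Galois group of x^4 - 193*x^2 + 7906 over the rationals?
Gal(K/Q) = V_4 (Klein four-group, Z/2Z × Z/2Z)

f factors as (x^2 - 134)(x^2 - 59), so the splitting field is K = Q(sqrt(134), sqrt(59)). The elements 134, 59, 7906 are all non-squares in Q, so sqrt(134) and sqrt(59) generate independent quadratic extensions. Thus [K:Q] = 4 and Gal(K/Q) is generated by the two order-2 automorphisms sqrt(134) ↦ -sqrt(134) and sqrt(59) ↦ -sqrt(59), giving V_4.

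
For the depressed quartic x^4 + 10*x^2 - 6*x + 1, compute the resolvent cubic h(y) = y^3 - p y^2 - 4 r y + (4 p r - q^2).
h(y) = y^3 - 10*y^2 - 4*y + 4

Identify coefficients: p = 10, q = -6, r = 1.
Plug into h(y) = y^3 - p y^2 - 4 r y + (4 p r - q^2):
  h(y) = y^3 - (10) y^2 - 4*(1) y + (4*(10)*(1) - (-6)^2)
       = y^3 + (-10) y^2 + (-4) y + (4).
Simplifying: h(y) = y^3 - 10*y^2 - 4*y + 4.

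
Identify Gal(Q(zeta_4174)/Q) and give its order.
|Gal(Q(zeta_4174)/Q)| = phi(4174) = 2086; group ≅ (Z/4174Z)^* ≅ Z/2086Z

The n-th cyclotomic polynomial Φ_4174(x) is the minimal polynomial of zeta_4174 over Q and has degree phi(4174) = 2086. So Q(zeta_4174) is a degree-2086 Galois extension with Galois group (Z/4174Z)^*. By CRT, (Z/4174Z)^* ≅ (Z/2Z)^* × (Z/2087Z)^*. Each prime-power unit group is (Z/2Z)^* ≅ trivial group (order 1); (Z/2087Z)^* ≅ Z/2086Z. Hence Gal(Q(zeta_4174)/Q) ≅ Z/2086Z.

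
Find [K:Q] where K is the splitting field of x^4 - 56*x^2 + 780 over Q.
[K:Q] = 4

f factors as (x^2 - 30)(x^2 - 26); the splitting field is K = Q(sqrt(30), sqrt(26)). Since 30, 26, and 780 are all non-squares in Q, the three subfields Q(sqrt(30)), Q(sqrt(26)), Q(sqrt(780)) are distinct degree-2 extensions, so [K:Q] = 4 (Klein four Galois group).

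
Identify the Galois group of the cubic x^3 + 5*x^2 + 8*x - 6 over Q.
Gal(K/Q) = S_3 (symmetric group of order 6)

Compute the discriminant of x^3 + (5)*x^2 + (8)*x + (-6): Δ = -2740. Since Δ is not a rational square, the Galois group is not contained in A_3; it must be the full S_3 (irreducibility of the cubic rules out anything smaller).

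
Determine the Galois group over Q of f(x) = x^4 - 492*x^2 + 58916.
Gal(K/Q) = V_4 (Klein four-group, Z/2Z × Z/2Z)

f factors as (x^2 - 206)(x^2 - 286), so the splitting field is K = Q(sqrt(206), sqrt(286)). The elements 206, 286, 58916 are all non-squares in Q, so sqrt(206) and sqrt(286) generate independent quadratic extensions. Thus [K:Q] = 4 and Gal(K/Q) is generated by the two order-2 automorphisms sqrt(206) ↦ -sqrt(206) and sqrt(286) ↦ -sqrt(286), giving V_4.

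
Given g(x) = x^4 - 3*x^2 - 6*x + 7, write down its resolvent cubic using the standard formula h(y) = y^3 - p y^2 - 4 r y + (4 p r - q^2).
h(y) = y^3 + 3*y^2 - 28*y - 120

Identify coefficients: p = -3, q = -6, r = 7.
Plug into h(y) = y^3 - p y^2 - 4 r y + (4 p r - q^2):
  h(y) = y^3 - (-3) y^2 - 4*(7) y + (4*(-3)*(7) - (-6)^2)
       = y^3 + (3) y^2 + (-28) y + (-120).
Simplifying: h(y) = y^3 + 3*y^2 - 28*y - 120.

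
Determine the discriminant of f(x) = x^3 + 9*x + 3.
Δ = -3159

For a depressed cubic x^3 + p x + q the discriminant is Δ = -4 p^3 - 27 q^2 = -4*(9)^3 - 27*(3)^2 = -2916 - 243 = -3159.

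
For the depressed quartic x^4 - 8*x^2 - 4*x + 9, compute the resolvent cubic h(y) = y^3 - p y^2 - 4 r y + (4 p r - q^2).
h(y) = y^3 + 8*y^2 - 36*y - 304

Identify coefficients: p = -8, q = -4, r = 9.
Plug into h(y) = y^3 - p y^2 - 4 r y + (4 p r - q^2):
  h(y) = y^3 - (-8) y^2 - 4*(9) y + (4*(-8)*(9) - (-4)^2)
       = y^3 + (8) y^2 + (-36) y + (-304).
Simplifying: h(y) = y^3 + 8*y^2 - 36*y - 304.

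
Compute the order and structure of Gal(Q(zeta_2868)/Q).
|Gal(Q(zeta_2868)/Q)| = phi(2868) = 952; group ≅ (Z/2868Z)^* ≅ Z/2Z × Z/2Z × Z/238Z

The n-th cyclotomic polynomial Φ_2868(x) is the minimal polynomial of zeta_2868 over Q and has degree phi(2868) = 952. So Q(zeta_2868) is a degree-952 Galois extension with Galois group (Z/2868Z)^*. By CRT, (Z/2868Z)^* ≅ (Z/4Z)^* × (Z/3Z)^* × (Z/239Z)^*. Each prime-power unit group is (Z/4Z)^* ≅ Z/2Z; (Z/3Z)^* ≅ Z/2Z; (Z/239Z)^* ≅ Z/238Z. Hence Gal(Q(zeta_2868)/Q) ≅ Z/2Z × Z/2Z × Z/238Z.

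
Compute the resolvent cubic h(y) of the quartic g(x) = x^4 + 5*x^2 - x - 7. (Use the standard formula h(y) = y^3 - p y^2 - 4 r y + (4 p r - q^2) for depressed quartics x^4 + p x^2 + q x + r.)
h(y) = y^3 - 5*y^2 + 28*y - 141

Identify coefficients: p = 5, q = -1, r = -7.
Plug into h(y) = y^3 - p y^2 - 4 r y + (4 p r - q^2):
  h(y) = y^3 - (5) y^2 - 4*(-7) y + (4*(5)*(-7) - (-1)^2)
       = y^3 + (-5) y^2 + (28) y + (-141).
Simplifying: h(y) = y^3 - 5*y^2 + 28*y - 141.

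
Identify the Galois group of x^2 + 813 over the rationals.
Gal(K/Q) = Z/2Z (cyclic of order 2)

x^2 + 813 is irreducible over Q since -813 is not a rational square. The splitting field Q(sqrt(-813)) has degree 2 over Q, and its unique nontrivial automorphism is sqrt(-813) ↦ -sqrt(-813). Hence Gal(Q(sqrt(-813))/Q) = Z/2Z.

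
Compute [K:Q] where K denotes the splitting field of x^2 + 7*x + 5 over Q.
[K:Q] = 2

The discriminant of x^2 + (7)*x + (5) is b^2 - 4c = 49 - (20) = 29. Since 29 is not a perfect square in Q, the polynomial is irreducible over Q. Its two roots generate a degree-2 extension, so [K:Q] = 2.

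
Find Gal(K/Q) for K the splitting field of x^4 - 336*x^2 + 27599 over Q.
Gal(K/Q) = V_4 (Klein four-group, Z/2Z × Z/2Z)

f factors as (x^2 - 143)(x^2 - 193), so the splitting field is K = Q(sqrt(143), sqrt(193)). The elements 143, 193, 27599 are all non-squares in Q, so sqrt(143) and sqrt(193) generate independent quadratic extensions. Thus [K:Q] = 4 and Gal(K/Q) is generated by the two order-2 automorphisms sqrt(143) ↦ -sqrt(143) and sqrt(193) ↦ -sqrt(193), giving V_4.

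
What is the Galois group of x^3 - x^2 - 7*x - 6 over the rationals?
Gal(K/Q) = S_3 (symmetric group of order 6)

Compute the discriminant of x^3 + (-1)*x^2 + (-7)*x + (-6): Δ = -331. Since Δ is not a rational square, the Galois group is not contained in A_3; it must be the full S_3 (irreducibility of the cubic rules out anything smaller).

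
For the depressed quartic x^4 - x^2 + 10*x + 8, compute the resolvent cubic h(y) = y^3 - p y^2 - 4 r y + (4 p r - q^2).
h(y) = y^3 + y^2 - 32*y - 132

Identify coefficients: p = -1, q = 10, r = 8.
Plug into h(y) = y^3 - p y^2 - 4 r y + (4 p r - q^2):
  h(y) = y^3 - (-1) y^2 - 4*(8) y + (4*(-1)*(8) - (10)^2)
       = y^3 + (1) y^2 + (-32) y + (-132).
Simplifying: h(y) = y^3 + y^2 - 32*y - 132.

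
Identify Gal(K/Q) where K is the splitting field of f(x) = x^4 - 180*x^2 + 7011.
Gal(K/Q) = V_4 (Klein four-group, Z/2Z × Z/2Z)

f factors as (x^2 - 57)(x^2 - 123), so the splitting field is K = Q(sqrt(57), sqrt(123)). The elements 57, 123, 7011 are all non-squares in Q, so sqrt(57) and sqrt(123) generate independent quadratic extensions. Thus [K:Q] = 4 and Gal(K/Q) is generated by the two order-2 automorphisms sqrt(57) ↦ -sqrt(57) and sqrt(123) ↦ -sqrt(123), giving V_4.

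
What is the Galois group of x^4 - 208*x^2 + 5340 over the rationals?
Gal(K/Q) = V_4 (Klein four-group, Z/2Z × Z/2Z)

f factors as (x^2 - 178)(x^2 - 30), so the splitting field is K = Q(sqrt(178), sqrt(30)). The elements 178, 30, 5340 are all non-squares in Q, so sqrt(178) and sqrt(30) generate independent quadratic extensions. Thus [K:Q] = 4 and Gal(K/Q) is generated by the two order-2 automorphisms sqrt(178) ↦ -sqrt(178) and sqrt(30) ↦ -sqrt(30), giving V_4.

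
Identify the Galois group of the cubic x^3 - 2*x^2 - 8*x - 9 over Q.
Gal(K/Q) = S_3 (symmetric group of order 6)

Compute the discriminant of x^3 + (-2)*x^2 + (-8)*x + (-9): Δ = -2763. Since Δ is not a rational square, the Galois group is not contained in A_3; it must be the full S_3 (irreducibility of the cubic rules out anything smaller).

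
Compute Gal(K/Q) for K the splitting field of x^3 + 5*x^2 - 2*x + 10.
Gal(K/Q) = S_3 (symmetric group of order 6)

Compute the discriminant of x^3 + (5)*x^2 + (-2)*x + (10): Δ = -9368. Since Δ is not a rational square, the Galois group is not contained in A_3; it must be the full S_3 (irreducibility of the cubic rules out anything smaller).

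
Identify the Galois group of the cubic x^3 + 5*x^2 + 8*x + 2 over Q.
Gal(K/Q) = S_3 (symmetric group of order 6)

Compute the discriminant of x^3 + (5)*x^2 + (8)*x + (2): Δ = -116. Since Δ is not a rational square, the Galois group is not contained in A_3; it must be the full S_3 (irreducibility of the cubic rules out anything smaller).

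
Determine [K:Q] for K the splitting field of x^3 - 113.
[K:Q] = 6

x^3 - 113 has one real root r = 113^(1/3) and two complex roots r*zeta_3, r*zeta_3^2 where zeta_3 = e^(2*pi*i/3). The splitting field is Q(r, zeta_3). [Q(r):Q] = 3 and [Q(zeta_3):Q] = 2 with gcd = 1, so [Q(r, zeta_3):Q] = 3 * 2 = 6.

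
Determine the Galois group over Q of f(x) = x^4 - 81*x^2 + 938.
Gal(K/Q) = V_4 (Klein four-group, Z/2Z × Z/2Z)

f factors as (x^2 - 67)(x^2 - 14), so the splitting field is K = Q(sqrt(67), sqrt(14)). The elements 67, 14, 938 are all non-squares in Q, so sqrt(67) and sqrt(14) generate independent quadratic extensions. Thus [K:Q] = 4 and Gal(K/Q) is generated by the two order-2 automorphisms sqrt(67) ↦ -sqrt(67) and sqrt(14) ↦ -sqrt(14), giving V_4.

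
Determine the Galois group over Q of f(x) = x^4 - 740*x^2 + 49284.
Gal(K/Q) = Z/2Z (cyclic of order 2)

f factors as (x^2 - 666)(x^2 - 74), so the splitting field is K = Q(sqrt(666), sqrt(74)). The squarefree part of 666 is 74 and the squarefree part of 74 is also 74, so sqrt(666) and sqrt(74) are both rational multiples of sqrt(74). Hence Q(sqrt(666)) = Q(sqrt(74)) = Q(sqrt(74)), and the splitting field collapses to a single degree-2 extension with Galois group Z/2Z.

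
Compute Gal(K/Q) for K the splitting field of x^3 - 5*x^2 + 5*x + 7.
Gal(K/Q) = S_3 (symmetric group of order 6)

Compute the discriminant of x^3 + (-5)*x^2 + (5)*x + (7): Δ = -848. Since Δ is not a rational square, the Galois group is not contained in A_3; it must be the full S_3 (irreducibility of the cubic rules out anything smaller).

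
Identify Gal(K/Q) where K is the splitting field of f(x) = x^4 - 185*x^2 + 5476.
Gal(K/Q) = Z/2Z (cyclic of order 2)

f factors as (x^2 - 37)(x^2 - 148), so the splitting field is K = Q(sqrt(37), sqrt(148)). The squarefree part of 37 is 37 and the squarefree part of 148 is also 37, so sqrt(37) and sqrt(148) are both rational multiples of sqrt(37). Hence Q(sqrt(37)) = Q(sqrt(148)) = Q(sqrt(37)), and the splitting field collapses to a single degree-2 extension with Galois group Z/2Z.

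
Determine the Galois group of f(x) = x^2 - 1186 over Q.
Gal(K/Q) = Z/2Z (cyclic of order 2)

x^2 - 1186 is irreducible over Q since 1186 is not a rational square. The splitting field Q(sqrt(1186)) has degree 2 over Q, and its unique nontrivial automorphism is sqrt(1186) ↦ -sqrt(1186). Hence Gal(Q(sqrt(1186))/Q) = Z/2Z.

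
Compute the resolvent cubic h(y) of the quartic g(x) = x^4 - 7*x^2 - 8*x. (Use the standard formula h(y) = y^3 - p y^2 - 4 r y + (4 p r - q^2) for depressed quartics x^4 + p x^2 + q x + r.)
h(y) = y^3 + 7*y^2 - 64

Identify coefficients: p = -7, q = -8, r = 0.
Plug into h(y) = y^3 - p y^2 - 4 r y + (4 p r - q^2):
  h(y) = y^3 - (-7) y^2 - 4*(0) y + (4*(-7)*(0) - (-8)^2)
       = y^3 + (7) y^2 + (0) y + (-64).
Simplifying: h(y) = y^3 + 7*y^2 - 64.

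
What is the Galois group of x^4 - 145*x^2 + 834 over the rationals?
Gal(K/Q) = V_4 (Klein four-group, Z/2Z × Z/2Z)

f factors as (x^2 - 6)(x^2 - 139), so the splitting field is K = Q(sqrt(6), sqrt(139)). The elements 6, 139, 834 are all non-squares in Q, so sqrt(6) and sqrt(139) generate independent quadratic extensions. Thus [K:Q] = 4 and Gal(K/Q) is generated by the two order-2 automorphisms sqrt(6) ↦ -sqrt(6) and sqrt(139) ↦ -sqrt(139), giving V_4.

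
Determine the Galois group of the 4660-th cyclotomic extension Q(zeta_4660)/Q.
|Gal(Q(zeta_4660)/Q)| = phi(4660) = 1856; group ≅ (Z/4660Z)^* ≅ Z/2Z × Z/4Z × Z/232Z

The n-th cyclotomic polynomial Φ_4660(x) is the minimal polynomial of zeta_4660 over Q and has degree phi(4660) = 1856. So Q(zeta_4660) is a degree-1856 Galois extension with Galois group (Z/4660Z)^*. By CRT, (Z/4660Z)^* ≅ (Z/4Z)^* × (Z/5Z)^* × (Z/233Z)^*. Each prime-power unit group is (Z/4Z)^* ≅ Z/2Z; (Z/5Z)^* ≅ Z/4Z; (Z/233Z)^* ≅ Z/232Z. Hence Gal(Q(zeta_4660)/Q) ≅ Z/2Z × Z/4Z × Z/232Z.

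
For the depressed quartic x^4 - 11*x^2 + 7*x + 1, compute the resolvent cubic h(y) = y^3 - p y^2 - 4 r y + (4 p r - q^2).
h(y) = y^3 + 11*y^2 - 4*y - 93

Identify coefficients: p = -11, q = 7, r = 1.
Plug into h(y) = y^3 - p y^2 - 4 r y + (4 p r - q^2):
  h(y) = y^3 - (-11) y^2 - 4*(1) y + (4*(-11)*(1) - (7)^2)
       = y^3 + (11) y^2 + (-4) y + (-93).
Simplifying: h(y) = y^3 + 11*y^2 - 4*y - 93.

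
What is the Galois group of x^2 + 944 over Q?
Gal(K/Q) = Z/2Z (cyclic of order 2)

x^2 + 944 is irreducible over Q since -944 is not a rational square. The splitting field Q(sqrt(-944)) has degree 2 over Q, and its unique nontrivial automorphism is sqrt(-944) ↦ -sqrt(-944). Hence Gal(Q(sqrt(-944))/Q) = Z/2Z.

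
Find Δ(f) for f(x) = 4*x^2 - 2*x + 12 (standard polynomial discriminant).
Δ = -188

For a quadratic a x^2 + b x + c the discriminant is Δ = b^2 - 4ac = (-2)^2 - 4*(4)*(12) = 4 - (192) = -188.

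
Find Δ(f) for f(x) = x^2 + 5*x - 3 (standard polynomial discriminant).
Δ = 37

For a quadratic a x^2 + b x + c the discriminant is Δ = b^2 - 4ac = (5)^2 - 4*(1)*(-3) = 25 - (-12) = 37.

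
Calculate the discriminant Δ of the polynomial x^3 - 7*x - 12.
Δ = -2516

For a depressed cubic x^3 + p x + q the discriminant is Δ = -4 p^3 - 27 q^2 = -4*(-7)^3 - 27*(-12)^2 = 1372 - 3888 = -2516.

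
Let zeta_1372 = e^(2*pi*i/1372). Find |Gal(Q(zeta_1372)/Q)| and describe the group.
|Gal(Q(zeta_1372)/Q)| = phi(1372) = 588; group ≅ (Z/1372Z)^* ≅ Z/2Z × Z/294Z

The n-th cyclotomic polynomial Φ_1372(x) is the minimal polynomial of zeta_1372 over Q and has degree phi(1372) = 588. So Q(zeta_1372) is a degree-588 Galois extension with Galois group (Z/1372Z)^*. By CRT, (Z/1372Z)^* ≅ (Z/4Z)^* × (Z/343Z)^*. Each prime-power unit group is (Z/4Z)^* ≅ Z/2Z; (Z/343Z)^* ≅ Z/294Z. Hence Gal(Q(zeta_1372)/Q) ≅ Z/2Z × Z/294Z.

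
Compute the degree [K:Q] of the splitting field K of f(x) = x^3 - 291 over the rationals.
[K:Q] = 6

x^3 - 291 has one real root r = 291^(1/3) and two complex roots r*zeta_3, r*zeta_3^2 where zeta_3 = e^(2*pi*i/3). The splitting field is Q(r, zeta_3). [Q(r):Q] = 3 and [Q(zeta_3):Q] = 2 with gcd = 1, so [Q(r, zeta_3):Q] = 3 * 2 = 6.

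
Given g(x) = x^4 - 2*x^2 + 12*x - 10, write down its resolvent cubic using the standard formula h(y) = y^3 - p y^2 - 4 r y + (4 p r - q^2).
h(y) = y^3 + 2*y^2 + 40*y - 64

Identify coefficients: p = -2, q = 12, r = -10.
Plug into h(y) = y^3 - p y^2 - 4 r y + (4 p r - q^2):
  h(y) = y^3 - (-2) y^2 - 4*(-10) y + (4*(-2)*(-10) - (12)^2)
       = y^3 + (2) y^2 + (40) y + (-64).
Simplifying: h(y) = y^3 + 2*y^2 + 40*y - 64.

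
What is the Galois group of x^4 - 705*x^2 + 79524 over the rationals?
Gal(K/Q) = Z/2Z (cyclic of order 2)

f factors as (x^2 - 141)(x^2 - 564), so the splitting field is K = Q(sqrt(141), sqrt(564)). The squarefree part of 141 is 141 and the squarefree part of 564 is also 141, so sqrt(141) and sqrt(564) are both rational multiples of sqrt(141). Hence Q(sqrt(141)) = Q(sqrt(564)) = Q(sqrt(141)), and the splitting field collapses to a single degree-2 extension with Galois group Z/2Z.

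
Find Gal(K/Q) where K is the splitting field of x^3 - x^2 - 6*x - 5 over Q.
Gal(K/Q) = S_3 (symmetric group of order 6)

Compute the discriminant of x^3 + (-1)*x^2 + (-6)*x + (-5): Δ = -335. Since Δ is not a rational square, the Galois group is not contained in A_3; it must be the full S_3 (irreducibility of the cubic rules out anything smaller).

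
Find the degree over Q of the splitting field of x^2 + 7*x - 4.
[K:Q] = 2

The discriminant of x^2 + (7)*x + (-4) is b^2 - 4c = 49 - (-16) = 65. Since 65 is not a perfect square in Q, the polynomial is irreducible over Q. Its two roots generate a degree-2 extension, so [K:Q] = 2.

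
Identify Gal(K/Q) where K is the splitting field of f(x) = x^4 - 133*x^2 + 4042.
Gal(K/Q) = V_4 (Klein four-group, Z/2Z × Z/2Z)

f factors as (x^2 - 47)(x^2 - 86), so the splitting field is K = Q(sqrt(47), sqrt(86)). The elements 47, 86, 4042 are all non-squares in Q, so sqrt(47) and sqrt(86) generate independent quadratic extensions. Thus [K:Q] = 4 and Gal(K/Q) is generated by the two order-2 automorphisms sqrt(47) ↦ -sqrt(47) and sqrt(86) ↦ -sqrt(86), giving V_4.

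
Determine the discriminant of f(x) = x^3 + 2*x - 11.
Δ = -3299

For a depressed cubic x^3 + p x + q the discriminant is Δ = -4 p^3 - 27 q^2 = -4*(2)^3 - 27*(-11)^2 = -32 - 3267 = -3299.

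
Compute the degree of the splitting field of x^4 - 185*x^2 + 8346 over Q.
[K:Q] = 4

f factors as (x^2 - 78)(x^2 - 107); the splitting field is K = Q(sqrt(78), sqrt(107)). Since 78, 107, and 8346 are all non-squares in Q, the three subfields Q(sqrt(78)), Q(sqrt(107)), Q(sqrt(8346)) are distinct degree-2 extensions, so [K:Q] = 4 (Klein four Galois group).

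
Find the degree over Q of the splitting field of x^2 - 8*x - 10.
[K:Q] = 2

The discriminant of x^2 + (-8)*x + (-10) is b^2 - 4c = 64 - (-40) = 104. Since 104 is not a perfect square in Q, the polynomial is irreducible over Q. Its two roots generate a degree-2 extension, so [K:Q] = 2.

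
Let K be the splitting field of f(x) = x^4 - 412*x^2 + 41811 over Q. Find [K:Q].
[K:Q] = 4

f factors as (x^2 - 181)(x^2 - 231); the splitting field is K = Q(sqrt(181), sqrt(231)). Since 181, 231, and 41811 are all non-squares in Q, the three subfields Q(sqrt(181)), Q(sqrt(231)), Q(sqrt(41811)) are distinct degree-2 extensions, so [K:Q] = 4 (Klein four Galois group).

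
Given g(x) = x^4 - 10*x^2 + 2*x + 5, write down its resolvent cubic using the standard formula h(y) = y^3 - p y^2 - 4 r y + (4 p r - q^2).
h(y) = y^3 + 10*y^2 - 20*y - 204

Identify coefficients: p = -10, q = 2, r = 5.
Plug into h(y) = y^3 - p y^2 - 4 r y + (4 p r - q^2):
  h(y) = y^3 - (-10) y^2 - 4*(5) y + (4*(-10)*(5) - (2)^2)
       = y^3 + (10) y^2 + (-20) y + (-204).
Simplifying: h(y) = y^3 + 10*y^2 - 20*y - 204.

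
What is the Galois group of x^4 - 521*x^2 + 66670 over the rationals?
Gal(K/Q) = V_4 (Klein four-group, Z/2Z × Z/2Z)

f factors as (x^2 - 226)(x^2 - 295), so the splitting field is K = Q(sqrt(226), sqrt(295)). The elements 226, 295, 66670 are all non-squares in Q, so sqrt(226) and sqrt(295) generate independent quadratic extensions. Thus [K:Q] = 4 and Gal(K/Q) is generated by the two order-2 automorphisms sqrt(226) ↦ -sqrt(226) and sqrt(295) ↦ -sqrt(295), giving V_4.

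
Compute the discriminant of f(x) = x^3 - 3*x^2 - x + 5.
Δ = 148

For x^3 + a x^2 + b x + c the discriminant is Δ = 18 a b c - 4 a^3 c + a^2 b^2 - 4 b^3 - 27 c^2.
Plug a = -3, b = -1, c = 5:
  18*(-3)*(-1)*(5) - 4*(-3)^3*(5) + (-3)^2*(-1)^2 - 4*(-1)^3 - 27*(5)^2
  = 270 + (540) + 9 + (4) + (-675)
  = 148.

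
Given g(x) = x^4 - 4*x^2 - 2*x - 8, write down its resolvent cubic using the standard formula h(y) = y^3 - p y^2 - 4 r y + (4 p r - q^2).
h(y) = y^3 + 4*y^2 + 32*y + 124

Identify coefficients: p = -4, q = -2, r = -8.
Plug into h(y) = y^3 - p y^2 - 4 r y + (4 p r - q^2):
  h(y) = y^3 - (-4) y^2 - 4*(-8) y + (4*(-4)*(-8) - (-2)^2)
       = y^3 + (4) y^2 + (32) y + (124).
Simplifying: h(y) = y^3 + 4*y^2 + 32*y + 124.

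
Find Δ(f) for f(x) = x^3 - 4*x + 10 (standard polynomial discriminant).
Δ = -2444

For a depressed cubic x^3 + p x + q the discriminant is Δ = -4 p^3 - 27 q^2 = -4*(-4)^3 - 27*(10)^2 = 256 - 2700 = -2444.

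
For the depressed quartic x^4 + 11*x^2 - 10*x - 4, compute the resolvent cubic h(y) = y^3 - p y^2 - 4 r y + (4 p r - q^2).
h(y) = y^3 - 11*y^2 + 16*y - 276

Identify coefficients: p = 11, q = -10, r = -4.
Plug into h(y) = y^3 - p y^2 - 4 r y + (4 p r - q^2):
  h(y) = y^3 - (11) y^2 - 4*(-4) y + (4*(11)*(-4) - (-10)^2)
       = y^3 + (-11) y^2 + (16) y + (-276).
Simplifying: h(y) = y^3 - 11*y^2 + 16*y - 276.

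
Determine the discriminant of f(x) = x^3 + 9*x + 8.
Δ = -4644

For a depressed cubic x^3 + p x + q the discriminant is Δ = -4 p^3 - 27 q^2 = -4*(9)^3 - 27*(8)^2 = -2916 - 1728 = -4644.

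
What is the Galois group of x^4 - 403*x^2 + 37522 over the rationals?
Gal(K/Q) = V_4 (Klein four-group, Z/2Z × Z/2Z)

f factors as (x^2 - 257)(x^2 - 146), so the splitting field is K = Q(sqrt(257), sqrt(146)). The elements 257, 146, 37522 are all non-squares in Q, so sqrt(257) and sqrt(146) generate independent quadratic extensions. Thus [K:Q] = 4 and Gal(K/Q) is generated by the two order-2 automorphisms sqrt(257) ↦ -sqrt(257) and sqrt(146) ↦ -sqrt(146), giving V_4.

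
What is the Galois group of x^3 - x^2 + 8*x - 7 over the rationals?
Gal(K/Q) = S_3 (symmetric group of order 6)

Compute the discriminant of x^3 + (-1)*x^2 + (8)*x + (-7): Δ = -2327. Since Δ is not a rational square, the Galois group is not contained in A_3; it must be the full S_3 (irreducibility of the cubic rules out anything smaller).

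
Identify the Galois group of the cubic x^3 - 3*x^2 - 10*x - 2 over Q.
Gal(K/Q) = S_3 (symmetric group of order 6)

Compute the discriminant of x^3 + (-3)*x^2 + (-10)*x + (-2): Δ = 3496. Since Δ is not a rational square, the Galois group is not contained in A_3; it must be the full S_3 (irreducibility of the cubic rules out anything smaller).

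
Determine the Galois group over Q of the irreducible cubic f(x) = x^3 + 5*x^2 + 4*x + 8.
Gal(K/Q) = S_3 (symmetric group of order 6)

Compute the discriminant of x^3 + (5)*x^2 + (4)*x + (8): Δ = -2704. Since Δ is not a rational square, the Galois group is not contained in A_3; it must be the full S_3 (irreducibility of the cubic rules out anything smaller).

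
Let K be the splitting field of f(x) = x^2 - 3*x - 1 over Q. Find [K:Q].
[K:Q] = 2

The discriminant of x^2 + (-3)*x + (-1) is b^2 - 4c = 9 - (-4) = 13. Since 13 is not a perfect square in Q, the polynomial is irreducible over Q. Its two roots generate a degree-2 extension, so [K:Q] = 2.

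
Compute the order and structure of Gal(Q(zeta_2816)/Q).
|Gal(Q(zeta_2816)/Q)| = phi(2816) = 1280; group ≅ (Z/2816Z)^* ≅ Z/2Z × Z/10Z × Z/64Z

The n-th cyclotomic polynomial Φ_2816(x) is the minimal polynomial of zeta_2816 over Q and has degree phi(2816) = 1280. So Q(zeta_2816) is a degree-1280 Galois extension with Galois group (Z/2816Z)^*. By CRT, (Z/2816Z)^* ≅ (Z/256Z)^* × (Z/11Z)^*. Each prime-power unit group is (Z/256Z)^* ≅ Z/2Z × Z/64Z; (Z/11Z)^* ≅ Z/10Z. Hence Gal(Q(zeta_2816)/Q) ≅ Z/2Z × Z/10Z × Z/64Z.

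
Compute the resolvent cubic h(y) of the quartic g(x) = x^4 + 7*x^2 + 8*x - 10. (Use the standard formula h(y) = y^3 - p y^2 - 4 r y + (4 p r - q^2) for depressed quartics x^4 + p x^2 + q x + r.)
h(y) = y^3 - 7*y^2 + 40*y - 344

Identify coefficients: p = 7, q = 8, r = -10.
Plug into h(y) = y^3 - p y^2 - 4 r y + (4 p r - q^2):
  h(y) = y^3 - (7) y^2 - 4*(-10) y + (4*(7)*(-10) - (8)^2)
       = y^3 + (-7) y^2 + (40) y + (-344).
Simplifying: h(y) = y^3 - 7*y^2 + 40*y - 344.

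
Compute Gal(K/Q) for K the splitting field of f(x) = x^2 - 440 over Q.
Gal(K/Q) = Z/2Z (cyclic of order 2)

x^2 - 440 is irreducible over Q since 440 is not a rational square. The splitting field Q(sqrt(440)) has degree 2 over Q, and its unique nontrivial automorphism is sqrt(440) ↦ -sqrt(440). Hence Gal(Q(sqrt(440))/Q) = Z/2Z.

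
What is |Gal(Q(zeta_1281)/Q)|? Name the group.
|Gal(Q(zeta_1281)/Q)| = phi(1281) = 720; group ≅ (Z/1281Z)^* ≅ Z/2Z × Z/6Z × Z/60Z

The n-th cyclotomic polynomial Φ_1281(x) is the minimal polynomial of zeta_1281 over Q and has degree phi(1281) = 720. So Q(zeta_1281) is a degree-720 Galois extension with Galois group (Z/1281Z)^*. By CRT, (Z/1281Z)^* ≅ (Z/3Z)^* × (Z/7Z)^* × (Z/61Z)^*. Each prime-power unit group is (Z/3Z)^* ≅ Z/2Z; (Z/7Z)^* ≅ Z/6Z; (Z/61Z)^* ≅ Z/60Z. Hence Gal(Q(zeta_1281)/Q) ≅ Z/2Z × Z/6Z × Z/60Z.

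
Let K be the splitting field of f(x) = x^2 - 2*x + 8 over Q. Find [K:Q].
[K:Q] = 2

The discriminant of x^2 + (-2)*x + (8) is b^2 - 4c = 4 - (32) = -28. Since -28 is not a perfect square in Q, the polynomial is irreducible over Q. Its two roots generate a degree-2 extension, so [K:Q] = 2.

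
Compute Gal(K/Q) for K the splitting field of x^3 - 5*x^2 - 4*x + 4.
Gal(K/Q) = S_3 (symmetric group of order 6)

Compute the discriminant of x^3 + (-5)*x^2 + (-4)*x + (4): Δ = 3664. Since Δ is not a rational square, the Galois group is not contained in A_3; it must be the full S_3 (irreducibility of the cubic rules out anything smaller).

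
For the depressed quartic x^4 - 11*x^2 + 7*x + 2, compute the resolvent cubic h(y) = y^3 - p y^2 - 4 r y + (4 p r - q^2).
h(y) = y^3 + 11*y^2 - 8*y - 137

Identify coefficients: p = -11, q = 7, r = 2.
Plug into h(y) = y^3 - p y^2 - 4 r y + (4 p r - q^2):
  h(y) = y^3 - (-11) y^2 - 4*(2) y + (4*(-11)*(2) - (7)^2)
       = y^3 + (11) y^2 + (-8) y + (-137).
Simplifying: h(y) = y^3 + 11*y^2 - 8*y - 137.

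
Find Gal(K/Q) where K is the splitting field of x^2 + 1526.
Gal(K/Q) = Z/2Z (cyclic of order 2)

x^2 + 1526 is irreducible over Q since -1526 is not a rational square. The splitting field Q(sqrt(-1526)) has degree 2 over Q, and its unique nontrivial automorphism is sqrt(-1526) ↦ -sqrt(-1526). Hence Gal(Q(sqrt(-1526))/Q) = Z/2Z.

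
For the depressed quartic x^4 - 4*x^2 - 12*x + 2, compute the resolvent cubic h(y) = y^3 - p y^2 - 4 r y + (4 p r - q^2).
h(y) = y^3 + 4*y^2 - 8*y - 176

Identify coefficients: p = -4, q = -12, r = 2.
Plug into h(y) = y^3 - p y^2 - 4 r y + (4 p r - q^2):
  h(y) = y^3 - (-4) y^2 - 4*(2) y + (4*(-4)*(2) - (-12)^2)
       = y^3 + (4) y^2 + (-8) y + (-176).
Simplifying: h(y) = y^3 + 4*y^2 - 8*y - 176.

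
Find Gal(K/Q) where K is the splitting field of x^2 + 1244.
Gal(K/Q) = Z/2Z (cyclic of order 2)

x^2 + 1244 is irreducible over Q since -1244 is not a rational square. The splitting field Q(sqrt(-1244)) has degree 2 over Q, and its unique nontrivial automorphism is sqrt(-1244) ↦ -sqrt(-1244). Hence Gal(Q(sqrt(-1244))/Q) = Z/2Z.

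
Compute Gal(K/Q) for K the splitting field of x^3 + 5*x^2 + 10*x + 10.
Gal(K/Q) = S_3 (symmetric group of order 6)

Compute the discriminant of x^3 + (5)*x^2 + (10)*x + (10): Δ = -200. Since Δ is not a rational square, the Galois group is not contained in A_3; it must be the full S_3 (irreducibility of the cubic rules out anything smaller).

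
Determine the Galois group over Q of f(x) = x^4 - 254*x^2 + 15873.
Gal(K/Q) = V_4 (Klein four-group, Z/2Z × Z/2Z)

f factors as (x^2 - 143)(x^2 - 111), so the splitting field is K = Q(sqrt(143), sqrt(111)). The elements 143, 111, 15873 are all non-squares in Q, so sqrt(143) and sqrt(111) generate independent quadratic extensions. Thus [K:Q] = 4 and Gal(K/Q) is generated by the two order-2 automorphisms sqrt(143) ↦ -sqrt(143) and sqrt(111) ↦ -sqrt(111), giving V_4.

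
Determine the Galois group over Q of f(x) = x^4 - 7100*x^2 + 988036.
Gal(K/Q) = Z/2Z (cyclic of order 2)

f factors as (x^2 - 6958)(x^2 - 142), so the splitting field is K = Q(sqrt(6958), sqrt(142)). The squarefree part of 6958 is 142 and the squarefree part of 142 is also 142, so sqrt(6958) and sqrt(142) are both rational multiples of sqrt(142). Hence Q(sqrt(6958)) = Q(sqrt(142)) = Q(sqrt(142)), and the splitting field collapses to a single degree-2 extension with Galois group Z/2Z.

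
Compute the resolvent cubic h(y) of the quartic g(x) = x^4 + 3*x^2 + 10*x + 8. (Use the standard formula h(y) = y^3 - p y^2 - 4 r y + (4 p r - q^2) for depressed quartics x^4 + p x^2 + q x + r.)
h(y) = y^3 - 3*y^2 - 32*y - 4

Identify coefficients: p = 3, q = 10, r = 8.
Plug into h(y) = y^3 - p y^2 - 4 r y + (4 p r - q^2):
  h(y) = y^3 - (3) y^2 - 4*(8) y + (4*(3)*(8) - (10)^2)
       = y^3 + (-3) y^2 + (-32) y + (-4).
Simplifying: h(y) = y^3 - 3*y^2 - 32*y - 4.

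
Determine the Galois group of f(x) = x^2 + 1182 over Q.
Gal(K/Q) = Z/2Z (cyclic of order 2)

x^2 + 1182 is irreducible over Q since -1182 is not a rational square. The splitting field Q(sqrt(-1182)) has degree 2 over Q, and its unique nontrivial automorphism is sqrt(-1182) ↦ -sqrt(-1182). Hence Gal(Q(sqrt(-1182))/Q) = Z/2Z.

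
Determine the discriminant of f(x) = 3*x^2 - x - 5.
Δ = 61

For a quadratic a x^2 + b x + c the discriminant is Δ = b^2 - 4ac = (-1)^2 - 4*(3)*(-5) = 1 - (-60) = 61.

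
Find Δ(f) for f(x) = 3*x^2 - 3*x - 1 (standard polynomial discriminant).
Δ = 21

For a quadratic a x^2 + b x + c the discriminant is Δ = b^2 - 4ac = (-3)^2 - 4*(3)*(-1) = 9 - (-12) = 21.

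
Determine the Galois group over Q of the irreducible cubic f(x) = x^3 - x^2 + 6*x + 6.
Gal(K/Q) = S_3 (symmetric group of order 6)

Compute the discriminant of x^3 + (-1)*x^2 + (6)*x + (6): Δ = -2424. Since Δ is not a rational square, the Galois group is not contained in A_3; it must be the full S_3 (irreducibility of the cubic rules out anything smaller).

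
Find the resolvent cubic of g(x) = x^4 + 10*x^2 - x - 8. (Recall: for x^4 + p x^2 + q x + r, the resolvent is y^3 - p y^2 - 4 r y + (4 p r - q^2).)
h(y) = y^3 - 10*y^2 + 32*y - 321

Identify coefficients: p = 10, q = -1, r = -8.
Plug into h(y) = y^3 - p y^2 - 4 r y + (4 p r - q^2):
  h(y) = y^3 - (10) y^2 - 4*(-8) y + (4*(10)*(-8) - (-1)^2)
       = y^3 + (-10) y^2 + (32) y + (-321).
Simplifying: h(y) = y^3 - 10*y^2 + 32*y - 321.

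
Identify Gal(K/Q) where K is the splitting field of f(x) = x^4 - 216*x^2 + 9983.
Gal(K/Q) = V_4 (Klein four-group, Z/2Z × Z/2Z)

f factors as (x^2 - 149)(x^2 - 67), so the splitting field is K = Q(sqrt(149), sqrt(67)). The elements 149, 67, 9983 are all non-squares in Q, so sqrt(149) and sqrt(67) generate independent quadratic extensions. Thus [K:Q] = 4 and Gal(K/Q) is generated by the two order-2 automorphisms sqrt(149) ↦ -sqrt(149) and sqrt(67) ↦ -sqrt(67), giving V_4.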